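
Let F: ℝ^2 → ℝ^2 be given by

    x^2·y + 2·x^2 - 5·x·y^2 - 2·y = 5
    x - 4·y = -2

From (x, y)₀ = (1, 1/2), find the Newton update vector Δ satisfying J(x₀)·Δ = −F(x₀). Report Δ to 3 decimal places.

At (1, 1/2): F = (-4.750, 1.000).
Jacobian J = [[2·x·y + 4·x - 5·y^2, x^2 - 10·x·y - 2], [1, -4]].
At the point, J = [[3.750, -6.000], [1.000, -4.000]] (det J = -9.000).
Solving J·Δ = −F gives Δ = (2.778, 0.944).

(2.778, 0.944)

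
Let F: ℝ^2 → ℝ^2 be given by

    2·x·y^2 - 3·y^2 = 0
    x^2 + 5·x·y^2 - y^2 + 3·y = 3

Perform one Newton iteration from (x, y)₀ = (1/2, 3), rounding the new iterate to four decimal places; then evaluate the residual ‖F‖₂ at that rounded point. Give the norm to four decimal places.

At (1/2, 3): F = (-18.0000, 19.7500).
Jacobian J = [[2·y^2, 4·x·y - 6·y], [2·x + 5·y^2, 10·x·y - 2·y + 3]].
At the point, J = [[18.0000, -12.0000], [46.0000, 12.0000]] (det J = 768.0000).
Solving J·Δ = −F gives Δ = (-0.0273, -1.5410).
Then the next iterate is (x, y)₁ = (0.4727, 1.4590).
Re-evaluating at (0.4727, 1.4590): F = (-4.373588, 4.502902), so ‖F‖₂ = 6.2773.

6.2773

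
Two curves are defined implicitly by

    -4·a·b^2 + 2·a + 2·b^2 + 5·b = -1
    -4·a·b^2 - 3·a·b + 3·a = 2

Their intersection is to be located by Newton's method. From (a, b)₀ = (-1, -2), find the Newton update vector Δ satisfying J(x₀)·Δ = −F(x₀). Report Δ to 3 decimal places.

(1.510, -0.429)

At (-1, -2): F = (13.000, 5.000).
Jacobian J = [[-4·b^2 + 2, -8·a·b + 4·b + 5], [-4·b^2 - 3·b + 3, -8·a·b - 3·a]].
At the point, J = [[-14.000, -19.000], [-7.000, -13.000]] (det J = 49.000).
Solving J·Δ = −F gives Δ = (1.510, -0.429).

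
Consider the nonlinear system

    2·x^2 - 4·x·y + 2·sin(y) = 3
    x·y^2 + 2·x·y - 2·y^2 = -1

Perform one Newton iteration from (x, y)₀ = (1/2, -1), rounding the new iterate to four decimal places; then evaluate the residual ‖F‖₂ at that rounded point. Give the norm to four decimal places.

At (1/2, -1): F = (-2.182942, -1.5000).
Jacobian J = [[4·x - 4·y, -4·x + 2·cos(y)], [y^2 + 2·y, 2·x·y + 2·x - 4·y]].
At the point, J = [[6.0000, -0.919395], [-1.0000, 4.0000]] (det J = 23.080605).
Solving J·Δ = −F gives Δ = (0.4381, 0.4845).
Then the next iterate is (x, y)₁ = (0.9381, -0.5155).
Re-evaluating at (0.9381, -0.5155): F = (-0.291514, -0.249371), so ‖F‖₂ = 0.3836.

0.3836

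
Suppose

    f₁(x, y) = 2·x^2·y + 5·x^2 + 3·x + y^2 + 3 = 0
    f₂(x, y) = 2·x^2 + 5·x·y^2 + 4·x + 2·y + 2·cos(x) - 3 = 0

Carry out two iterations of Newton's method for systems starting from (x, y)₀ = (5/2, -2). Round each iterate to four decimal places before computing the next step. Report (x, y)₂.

At (5/2, -2): F = (20.7500, 63.897713).
Jacobian J = [[4·x·y + 10·x + 3, 2·x^2 + 2·y], [4·x + 5·y^2 - 2·sin(x) + 4, 10·x·y + 2]].
At the point, J = [[8.0000, 8.5000], [32.803056, -48.0000]] (det J = -662.825974).
Solving J·Δ = −F gives Δ = (-2.3221, -0.2557).
Then the next iterate is (x, y)₁ = (0.1779, -2.2557).
Round to (0.1779, -2.2557) and repeat: F = (8.637346, -0.242130), J = [[3.173844, -4.448103], [29.798586, -2.012890]].
Δ = (0.1463, 2.0462), so (x, y)₂ = (0.3242, -0.2095).

(0.3242, -0.2095)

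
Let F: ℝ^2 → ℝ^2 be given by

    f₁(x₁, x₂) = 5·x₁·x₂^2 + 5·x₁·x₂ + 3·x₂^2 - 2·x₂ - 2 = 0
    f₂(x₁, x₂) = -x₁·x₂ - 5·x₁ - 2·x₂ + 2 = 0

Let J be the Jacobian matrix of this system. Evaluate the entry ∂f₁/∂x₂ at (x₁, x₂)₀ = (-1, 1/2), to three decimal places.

∂f₁/∂x₂ = 10·x₁·x₂ + 5·x₁ + 6·x₂ - 2.
At (-1, 1/2) this is -9.000.

-9.000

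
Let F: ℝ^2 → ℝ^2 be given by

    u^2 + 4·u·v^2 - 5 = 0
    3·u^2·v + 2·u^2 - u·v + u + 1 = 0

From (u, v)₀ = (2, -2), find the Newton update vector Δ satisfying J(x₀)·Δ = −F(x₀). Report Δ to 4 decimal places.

(0.1019, 1.0324)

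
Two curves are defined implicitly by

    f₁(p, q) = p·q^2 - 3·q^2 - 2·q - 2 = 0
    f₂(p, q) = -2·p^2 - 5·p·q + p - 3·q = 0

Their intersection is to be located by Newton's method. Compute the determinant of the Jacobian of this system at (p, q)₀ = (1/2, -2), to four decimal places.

J = [[q^2, 2·p·q - 6·q - 2], [-4·p - 5·q + 1, -5·p - 3]].
At the point, J = [[4.0000, 8.0000], [9.0000, -5.5000]].
det J = -94.0000.

-94.0000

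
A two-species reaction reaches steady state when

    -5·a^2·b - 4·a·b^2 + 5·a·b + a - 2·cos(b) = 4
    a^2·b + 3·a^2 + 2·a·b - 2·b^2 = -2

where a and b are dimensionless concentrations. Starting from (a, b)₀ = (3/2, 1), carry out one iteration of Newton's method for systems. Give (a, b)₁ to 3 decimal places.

(0.658, 0.830)

At (3/2, 1): F = (-13.33060, 12.000).
Jacobian J = [[-10·a·b - 4·b^2 + 5·b + 1, -5·a^2 - 8·a·b + 5·a + 2·sin(b)], [2·a·b + 6·a + 2·b, a^2 + 2·a - 4·b]].
At the point, J = [[-13.000, -14.06706], [14.000, 1.250]] (det J = 180.68881).
Solving J·Δ = −F gives Δ = (-0.842, -0.170).
Then the next iterate is (a, b)₁ = (0.658, 0.830).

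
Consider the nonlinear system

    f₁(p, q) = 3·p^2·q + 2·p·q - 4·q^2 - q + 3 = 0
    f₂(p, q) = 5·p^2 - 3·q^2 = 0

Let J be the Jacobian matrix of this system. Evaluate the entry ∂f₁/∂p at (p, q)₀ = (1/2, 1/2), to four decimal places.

∂f₁/∂p = 6·p·q + 2·q.
At (1/2, 1/2) this is 2.5000.

2.5000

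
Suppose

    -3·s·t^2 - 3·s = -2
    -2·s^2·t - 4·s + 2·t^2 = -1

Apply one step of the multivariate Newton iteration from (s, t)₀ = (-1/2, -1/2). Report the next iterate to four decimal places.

(1.6667, -3.3333)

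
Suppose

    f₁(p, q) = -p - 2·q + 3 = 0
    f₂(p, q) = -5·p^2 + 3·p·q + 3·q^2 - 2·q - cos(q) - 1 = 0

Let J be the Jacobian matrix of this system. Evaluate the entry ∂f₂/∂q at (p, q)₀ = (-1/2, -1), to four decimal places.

-10.3415

∂f₂/∂q = 3·p + 6·q + sin(q) - 2.
At (-1/2, -1) this is -10.3415.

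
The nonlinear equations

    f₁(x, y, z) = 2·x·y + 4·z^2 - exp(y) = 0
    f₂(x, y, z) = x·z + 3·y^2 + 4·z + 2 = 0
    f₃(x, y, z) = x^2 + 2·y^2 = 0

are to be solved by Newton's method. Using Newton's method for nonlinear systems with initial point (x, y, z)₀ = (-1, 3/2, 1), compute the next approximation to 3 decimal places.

(-1.699, 0.350, 0.766)

At (-1, 3/2, 1): F = (-3.48169, 11.750, 5.500).
Jacobian J = [[2·y, 2·x - exp(y), 8·z], [z, 6·y, x + 4], [2·x, 4·y, 0]].
At the point, J = [[3.000, -6.48169, 8.000], [1.000, 9.000, 3.000], [-2.000, 6.000, 0.000]] (det J = 176.89013).
Solving J·Δ = −F gives Δ = (-0.699, -1.150, -0.234).
Then the next iterate is (x, y, z)₁ = (-1.699, 0.350, 0.766).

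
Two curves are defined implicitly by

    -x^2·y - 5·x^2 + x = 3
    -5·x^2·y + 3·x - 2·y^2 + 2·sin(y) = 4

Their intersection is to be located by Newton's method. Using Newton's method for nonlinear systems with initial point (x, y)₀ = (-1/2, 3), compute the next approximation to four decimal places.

At (-1/2, 3): F = (-5.5000, -26.967760).
Jacobian J = [[-2·x·y - 10·x + 1, -x^2], [-10·x·y + 3, -5·x^2 - 4·y + 2·cos(y)]].
At the point, J = [[9.0000, -0.2500], [18.0000, -15.229985]] (det J = -132.569865).
Solving J·Δ = −F gives Δ = (0.5810, -1.0840).
Then the next iterate is (x, y)₁ = (0.0810, 1.9160).

(0.0810, 1.9160)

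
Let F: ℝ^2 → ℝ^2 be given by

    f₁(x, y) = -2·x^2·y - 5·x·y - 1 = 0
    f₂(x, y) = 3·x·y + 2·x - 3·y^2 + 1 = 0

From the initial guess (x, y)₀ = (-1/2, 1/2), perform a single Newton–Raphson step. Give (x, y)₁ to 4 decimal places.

(11.5000, 9.5000)

At (-1/2, 1/2): F = (0.0000, -1.5000).
Jacobian J = [[-4·x·y - 5·y, -2·x^2 - 5·x], [3·y + 2, 3·x - 6·y]].
At the point, J = [[-1.5000, 2.0000], [3.5000, -4.5000]] (det J = -0.2500).
Solving J·Δ = −F gives Δ = (12.0000, 9.0000).
Then the next iterate is (x, y)₁ = (11.5000, 9.5000).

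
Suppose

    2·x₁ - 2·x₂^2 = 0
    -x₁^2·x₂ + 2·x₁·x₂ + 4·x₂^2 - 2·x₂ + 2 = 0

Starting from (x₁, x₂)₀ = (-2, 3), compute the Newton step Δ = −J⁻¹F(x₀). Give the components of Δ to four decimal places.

(0.8689, -1.6885)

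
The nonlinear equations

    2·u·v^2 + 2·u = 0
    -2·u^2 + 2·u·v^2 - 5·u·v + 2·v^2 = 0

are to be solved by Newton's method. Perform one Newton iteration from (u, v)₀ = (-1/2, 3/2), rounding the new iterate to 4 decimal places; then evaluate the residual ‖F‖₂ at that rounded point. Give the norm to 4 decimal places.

At (-1/2, 3/2): F = (-3.2500, 5.5000).
Jacobian J = [[2·v^2 + 2, 4·u·v], [-4·u + 2·v^2 - 5·v, 4·u·v - 5·u + 4·v]].
At the point, J = [[6.5000, -3.0000], [-1.0000, 5.5000]] (det J = 32.7500).
Solving J·Δ = −F gives Δ = (0.0420, -0.9924).
Then the next iterate is (u, v)₁ = (-0.4580, 0.5076).
Re-evaluating at (-0.4580, 0.5076): F = (-1.152015, 1.022177), so ‖F‖₂ = 1.5401.

1.5401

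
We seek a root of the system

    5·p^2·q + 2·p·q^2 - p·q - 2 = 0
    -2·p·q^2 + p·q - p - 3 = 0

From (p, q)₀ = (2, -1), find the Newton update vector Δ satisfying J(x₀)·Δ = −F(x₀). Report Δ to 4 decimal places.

(-0.3846, 0.9462)

At (2, -1): F = (-16.0000, -11.0000).
Jacobian J = [[10·p·q + 2·q^2 - q, 5·p^2 + 4·p·q - p], [-2·q^2 + q - 1, -4·p·q + p]].
At the point, J = [[-17.0000, 10.0000], [-4.0000, 10.0000]] (det J = -130.0000).
Solving J·Δ = −F gives Δ = (-0.3846, 0.9462).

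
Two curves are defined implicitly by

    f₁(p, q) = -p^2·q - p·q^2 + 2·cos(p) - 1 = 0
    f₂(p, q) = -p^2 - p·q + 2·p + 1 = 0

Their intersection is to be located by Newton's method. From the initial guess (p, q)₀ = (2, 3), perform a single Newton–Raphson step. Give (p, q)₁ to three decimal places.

(1.525, 1.688)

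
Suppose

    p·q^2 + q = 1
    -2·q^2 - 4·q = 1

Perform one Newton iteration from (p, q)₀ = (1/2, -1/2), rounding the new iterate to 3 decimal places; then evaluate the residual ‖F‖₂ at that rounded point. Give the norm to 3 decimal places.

At (1/2, -1/2): F = (-1.375, 0.500).
Jacobian J = [[q^2, 2·p·q + 1], [0, -4·q - 4]].
At the point, J = [[0.250, 0.500], [0.000, -2.000]] (det J = -0.500).
Solving J·Δ = −F gives Δ = (5.000, 0.250).
Then the next iterate is (p, q)₁ = (5.500, -0.250).
Re-evaluating at (5.500, -0.250): F = (-0.90625, -0.125), so ‖F‖₂ = 0.915.

0.915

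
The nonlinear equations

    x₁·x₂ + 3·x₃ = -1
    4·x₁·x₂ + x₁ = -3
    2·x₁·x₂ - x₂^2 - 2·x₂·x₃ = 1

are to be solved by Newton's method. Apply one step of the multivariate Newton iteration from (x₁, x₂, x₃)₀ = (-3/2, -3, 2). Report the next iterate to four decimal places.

(-3.0000, 3.0000, -0.3333)

At (-3/2, -3, 2): F = (11.5000, 19.5000, 11.0000).
Jacobian J = [[x₂, x₁, 3], [4·x₂ + 1, 4·x₁, 0], [2·x₂, 2·x₁ - 2·x₂ - 2·x₃, -2·x₂]].
At the point, J = [[-3.0000, -1.5000, 3.0000], [-11.0000, -6.0000, 0.0000], [-6.0000, -1.0000, 6.0000]] (det J = -66.0000).
Solving J·Δ = −F gives Δ = (-1.5000, 6.0000, -2.3333).
Then the next iterate is (x₁, x₂, x₃)₁ = (-3.0000, 3.0000, -0.3333).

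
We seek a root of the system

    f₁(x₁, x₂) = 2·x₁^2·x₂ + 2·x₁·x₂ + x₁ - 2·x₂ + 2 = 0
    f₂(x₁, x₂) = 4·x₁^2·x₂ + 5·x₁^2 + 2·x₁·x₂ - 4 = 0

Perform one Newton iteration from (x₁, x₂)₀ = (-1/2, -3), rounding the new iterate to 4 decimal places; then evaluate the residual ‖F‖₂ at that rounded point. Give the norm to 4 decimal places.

68.4040

At (-1/2, -3): F = (9.0000, -2.7500).
Jacobian J = [[4·x₁·x₂ + 2·x₂ + 1, 2·x₁^2 + 2·x₁ - 2], [8·x₁·x₂ + 10·x₁ + 2·x₂, 4·x₁^2 + 2·x₁]].
At the point, J = [[1.0000, -2.5000], [1.0000, 0.0000]] (det J = 2.5000).
Solving J·Δ = −F gives Δ = (2.7500, 4.7000).
Then the next iterate is (x₁, x₂)₁ = (2.2500, 1.7000).
Re-evaluating at (2.2500, 1.7000): F = (25.7125, 63.3875), so ‖F‖₂ = 68.4040.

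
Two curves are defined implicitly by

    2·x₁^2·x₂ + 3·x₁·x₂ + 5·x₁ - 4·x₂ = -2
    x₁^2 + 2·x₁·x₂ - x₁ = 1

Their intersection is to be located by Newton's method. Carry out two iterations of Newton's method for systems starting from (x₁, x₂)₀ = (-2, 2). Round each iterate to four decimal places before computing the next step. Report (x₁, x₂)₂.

At (-2, 2): F = (-12.0000, -3.0000).
Jacobian J = [[4·x₁·x₂ + 3·x₂ + 5, 2·x₁^2 + 3·x₁ - 4], [2·x₁ + 2·x₂ - 1, 2·x₁]].
At the point, J = [[-5.0000, -2.0000], [-1.0000, -4.0000]] (det J = 18.0000).
Solving J·Δ = −F gives Δ = (-2.3333, -0.1667).
Then the next iterate is (x₁, x₂)₁ = (-4.3333, 1.8333).
Round to (-4.3333, 1.8333) and repeat: F = (18.017124, 6.222311), J = [[-21.277056, 20.555078], [-6.0000, -8.6666]].
Δ = (0.9230, 0.0789), so (x₁, x₂)₂ = (-3.4103, 1.9122).

(-3.4103, 1.9122)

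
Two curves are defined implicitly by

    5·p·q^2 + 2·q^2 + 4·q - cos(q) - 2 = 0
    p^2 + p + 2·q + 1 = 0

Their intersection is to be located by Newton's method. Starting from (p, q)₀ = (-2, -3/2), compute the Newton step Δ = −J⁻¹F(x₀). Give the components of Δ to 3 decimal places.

At (-2, -3/2): F = (-26.07074, 0.000).
Jacobian J = [[5·q^2, 10·p·q + 4·q + sin(q) + 4], [2·p + 1, 2]].
At the point, J = [[11.250, 27.00251], [-3.000, 2.000]] (det J = 103.50752).
Solving J·Δ = −F gives Δ = (0.504, 0.756).

(0.504, 0.756)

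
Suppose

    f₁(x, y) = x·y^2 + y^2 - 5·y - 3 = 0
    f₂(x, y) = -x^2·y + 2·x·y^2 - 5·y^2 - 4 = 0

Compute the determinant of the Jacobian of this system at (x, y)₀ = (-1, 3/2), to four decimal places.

-12.0000

J = [[y^2, 2·x·y + 2·y - 5], [-2·x·y + 2·y^2, -x^2 + 4·x·y - 10·y]].
At the point, J = [[2.2500, -5.0000], [7.5000, -22.0000]].
det J = -12.0000.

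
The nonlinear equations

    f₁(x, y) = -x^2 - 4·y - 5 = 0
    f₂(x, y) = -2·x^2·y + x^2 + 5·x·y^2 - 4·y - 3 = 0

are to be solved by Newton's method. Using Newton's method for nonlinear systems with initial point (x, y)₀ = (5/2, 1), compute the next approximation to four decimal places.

At (5/2, 1): F = (-15.2500, -0.7500).
Jacobian J = [[-2·x, -4], [-4·x·y + 2·x + 5·y^2, -2·x^2 + 10·x·y - 4]].
At the point, J = [[-5.0000, -4.0000], [0.0000, 8.5000]] (det J = -42.5000).
Solving J·Δ = −F gives Δ = (-3.1206, 0.0882).
Then the next iterate is (x, y)₁ = (-0.6206, 1.0882).

(-0.6206, 1.0882)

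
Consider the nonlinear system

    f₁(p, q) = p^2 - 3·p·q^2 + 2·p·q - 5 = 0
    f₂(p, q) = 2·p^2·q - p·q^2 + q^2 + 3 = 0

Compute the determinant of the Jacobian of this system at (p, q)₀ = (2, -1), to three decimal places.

134.000

J = [[2·p - 3·q^2 + 2·q, -6·p·q + 2·p], [4·p·q - q^2, 2·p^2 - 2·p·q + 2·q]].
At the point, J = [[-1.000, 16.000], [-9.000, 10.000]].
det J = 134.000.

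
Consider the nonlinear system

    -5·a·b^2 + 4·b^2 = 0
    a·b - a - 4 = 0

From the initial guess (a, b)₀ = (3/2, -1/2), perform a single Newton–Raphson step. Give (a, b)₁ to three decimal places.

(-4.593, -2.426)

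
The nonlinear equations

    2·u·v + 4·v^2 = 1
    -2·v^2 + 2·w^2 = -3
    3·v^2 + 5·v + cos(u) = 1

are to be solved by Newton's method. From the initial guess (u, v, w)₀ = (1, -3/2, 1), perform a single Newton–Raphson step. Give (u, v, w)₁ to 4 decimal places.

At (1, -3/2, 1): F = (5.0000, 0.5000, -1.209698).
Jacobian J = [[2·v, 2·u + 8·v, 0], [0, -4·v, 4·w], [-sin(u), 6·v + 5, 0]].
At the point, J = [[-3.0000, -10.0000, 0.0000], [0.0000, 6.0000, 4.0000], [-0.841471, -4.0000, 0.0000]] (det J = -14.341161).
Solving J·Δ = −F gives Δ = (8.9524, -2.1857, 3.1536).
Then the next iterate is (u, v, w)₁ = (9.9524, -3.6857, 4.1536).

(9.9524, -3.6857, 4.1536)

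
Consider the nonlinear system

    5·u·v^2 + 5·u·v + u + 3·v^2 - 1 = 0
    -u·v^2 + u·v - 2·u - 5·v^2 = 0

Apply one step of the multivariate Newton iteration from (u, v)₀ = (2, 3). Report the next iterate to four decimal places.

(1.6820, 1.5386)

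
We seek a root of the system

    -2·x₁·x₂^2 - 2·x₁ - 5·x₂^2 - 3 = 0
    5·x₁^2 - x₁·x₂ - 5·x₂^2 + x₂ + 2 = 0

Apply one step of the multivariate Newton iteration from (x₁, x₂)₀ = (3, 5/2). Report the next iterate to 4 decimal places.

At (3, 5/2): F = (-77.7500, 10.7500).
Jacobian J = [[-2·x₂^2 - 2, -4·x₁·x₂ - 10·x₂], [10·x₁ - x₂, -x₁ - 10·x₂ + 1]].
At the point, J = [[-14.5000, -55.0000], [27.5000, -27.0000]] (det J = 1904.0000).
Solving J·Δ = −F gives Δ = (-1.4131, -1.0411).
Then the next iterate is (x₁, x₂)₁ = (1.5869, 1.4589).

(1.5869, 1.4589)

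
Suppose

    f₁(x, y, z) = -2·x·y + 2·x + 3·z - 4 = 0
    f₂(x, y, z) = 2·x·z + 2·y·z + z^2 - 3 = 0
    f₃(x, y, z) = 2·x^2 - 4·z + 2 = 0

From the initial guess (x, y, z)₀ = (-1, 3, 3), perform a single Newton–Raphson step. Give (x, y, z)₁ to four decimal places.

At (-1, 3, 3): F = (9.0000, 18.0000, -8.0000).
Jacobian J = [[-2·y + 2, -2·x, 3], [2·z, 2·z, 2·x + 2·y + 2·z], [4·x, 0, -4]].
At the point, J = [[-4.0000, 2.0000, 3.0000], [6.0000, 6.0000, 10.0000], [-4.0000, 0.0000, -4.0000]] (det J = 136.0000).
Solving J·Δ = −F gives Δ = (0.6471, 0.7647, -2.6471).
Then the next iterate is (x, y, z)₁ = (-0.3529, 3.7647, 0.3529).

(-0.3529, 3.7647, 0.3529)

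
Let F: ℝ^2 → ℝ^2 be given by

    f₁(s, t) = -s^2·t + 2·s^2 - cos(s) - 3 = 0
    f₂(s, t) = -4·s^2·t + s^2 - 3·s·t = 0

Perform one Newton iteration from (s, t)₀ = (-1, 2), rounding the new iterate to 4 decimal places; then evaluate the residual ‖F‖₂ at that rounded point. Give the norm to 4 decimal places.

5.6867

At (-1, 2): F = (-3.540302, -1.0000).
Jacobian J = [[-2·s·t + 4·s + sin(s), -s^2], [-8·s·t + 2·s - 3·t, -4·s^2 - 3·s]].
At the point, J = [[-0.841471, -1.0000], [8.0000, -1.0000]] (det J = 8.841471).
Solving J·Δ = −F gives Δ = (-0.2873, -3.2985).
Then the next iterate is (s, t)₁ = (-1.2873, -1.2985).
Re-evaluating at (-1.2873, -1.2985): F = (2.186366, 5.249656), so ‖F‖₂ = 5.6867.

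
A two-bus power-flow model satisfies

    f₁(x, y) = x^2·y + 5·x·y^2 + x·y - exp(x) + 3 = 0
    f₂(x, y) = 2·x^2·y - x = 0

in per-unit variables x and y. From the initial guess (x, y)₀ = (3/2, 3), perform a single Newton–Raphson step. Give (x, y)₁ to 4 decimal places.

At (3/2, 3): F = (77.268311, 12.0000).
Jacobian J = [[2·x·y + 5·y^2 + y - exp(x), x^2 + 10·x·y + x], [4·x·y - 1, 2·x^2]].
At the point, J = [[52.518311, 48.7500], [17.0000, 4.5000]] (det J = -592.417601).
Solving J·Δ = −F gives Δ = (-0.4005, -1.1535).
Then the next iterate is (x, y)₁ = (1.0995, 1.8465).

(1.0995, 1.8465)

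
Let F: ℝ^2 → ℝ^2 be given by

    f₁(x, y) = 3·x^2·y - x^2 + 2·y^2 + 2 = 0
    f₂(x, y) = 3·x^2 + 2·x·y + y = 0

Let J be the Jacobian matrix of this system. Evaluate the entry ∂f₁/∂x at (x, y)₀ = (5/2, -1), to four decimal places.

-20.0000

∂f₁/∂x = 6·x·y - 2·x.
At (5/2, -1) this is -20.0000.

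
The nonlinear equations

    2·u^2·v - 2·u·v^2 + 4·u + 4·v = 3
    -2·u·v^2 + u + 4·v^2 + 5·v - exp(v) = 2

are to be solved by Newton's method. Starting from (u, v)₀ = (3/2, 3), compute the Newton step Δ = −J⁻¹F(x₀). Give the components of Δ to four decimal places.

(0.0951, 0.1979)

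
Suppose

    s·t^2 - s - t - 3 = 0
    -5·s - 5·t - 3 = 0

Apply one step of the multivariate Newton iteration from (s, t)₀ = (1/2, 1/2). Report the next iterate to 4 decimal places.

At (1/2, 1/2): F = (-3.8750, -8.0000).
Jacobian J = [[t^2 - 1, 2·s·t - 1], [-5, -5]].
At the point, J = [[-0.7500, -0.5000], [-5.0000, -5.0000]] (det J = 1.2500).
Solving J·Δ = −F gives Δ = (-12.3000, 10.7000).
Then the next iterate is (s, t)₁ = (-11.8000, 11.2000).

(-11.8000, 11.2000)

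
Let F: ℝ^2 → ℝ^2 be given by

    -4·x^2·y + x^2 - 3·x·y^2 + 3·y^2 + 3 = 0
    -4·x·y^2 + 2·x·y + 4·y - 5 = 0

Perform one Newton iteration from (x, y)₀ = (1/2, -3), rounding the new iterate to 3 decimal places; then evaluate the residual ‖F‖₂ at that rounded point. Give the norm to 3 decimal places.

12.265

At (1/2, -3): F = (19.750, -38.000).
Jacobian J = [[-8·x·y + 2·x - 3·y^2, -4·x^2 - 6·x·y + 6·y], [-4·y^2 + 2·y, -8·x·y + 2·x + 4]].
At the point, J = [[-14.000, -10.000], [-42.000, 17.000]] (det J = -658.000).
Solving J·Δ = −F gives Δ = (-0.067, 2.069).
Then the next iterate is (x, y)₁ = (0.433, -0.931).
Re-evaluating at (0.433, -0.931): F = (5.36006, -11.03148), so ‖F‖₂ = 12.265.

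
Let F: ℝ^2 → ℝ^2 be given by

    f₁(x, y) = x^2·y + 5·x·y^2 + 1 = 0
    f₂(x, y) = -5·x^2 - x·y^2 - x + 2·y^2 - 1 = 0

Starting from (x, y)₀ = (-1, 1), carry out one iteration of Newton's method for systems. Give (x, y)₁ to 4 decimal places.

(-0.6000, 0.8000)

At (-1, 1): F = (-3.0000, -2.0000).
Jacobian J = [[2·x·y + 5·y^2, x^2 + 10·x·y], [-10·x - y^2 - 1, -2·x·y + 4·y]].
At the point, J = [[3.0000, -9.0000], [8.0000, 6.0000]] (det J = 90.0000).
Solving J·Δ = −F gives Δ = (0.4000, -0.2000).
Then the next iterate is (x, y)₁ = (-0.6000, 0.8000).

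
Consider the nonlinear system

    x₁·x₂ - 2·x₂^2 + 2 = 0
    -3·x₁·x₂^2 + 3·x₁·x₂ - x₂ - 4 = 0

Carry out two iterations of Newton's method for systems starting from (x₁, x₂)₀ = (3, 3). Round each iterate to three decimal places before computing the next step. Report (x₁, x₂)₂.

(1.175, 1.359)

At (3, 3): F = (-7.000, -61.000).
Jacobian J = [[x₂, x₁ - 4·x₂], [-3·x₂^2 + 3·x₂, -6·x₁·x₂ + 3·x₁ - 1]].
At the point, J = [[3.000, -9.000], [-18.000, -46.000]] (det J = -300.000).
Solving J·Δ = −F gives Δ = (-0.757, -1.030).
Then the next iterate is (x₁, x₂)₁ = (2.243, 1.970).
Round to (2.243, 1.970) and repeat: F = (-1.34309, -18.82845), J = [[1.970, -5.637], [-5.73270, -20.78326]].
Δ = (-1.068, -0.611), so (x₁, x₂)₂ = (1.175, 1.359).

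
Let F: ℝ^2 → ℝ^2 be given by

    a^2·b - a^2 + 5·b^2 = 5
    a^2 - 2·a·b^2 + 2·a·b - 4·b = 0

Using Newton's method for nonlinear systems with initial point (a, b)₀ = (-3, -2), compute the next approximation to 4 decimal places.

(-1.7765, -1.0889)

At (-3, -2): F = (-12.0000, 53.0000).
Jacobian J = [[2·a·b - 2·a, a^2 + 10·b], [2·a - 2·b^2 + 2·b, -4·a·b + 2·a - 4]].
At the point, J = [[18.0000, -11.0000], [-18.0000, -34.0000]] (det J = -810.0000).
Solving J·Δ = −F gives Δ = (1.2235, 0.9111).
Then the next iterate is (a, b)₁ = (-1.7765, -1.0889).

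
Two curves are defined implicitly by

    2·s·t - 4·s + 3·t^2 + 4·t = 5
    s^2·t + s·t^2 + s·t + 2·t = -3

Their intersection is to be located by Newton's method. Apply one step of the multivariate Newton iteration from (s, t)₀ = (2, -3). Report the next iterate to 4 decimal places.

At (2, -3): F = (-10.0000, -3.0000).
Jacobian J = [[2·t - 4, 2·s + 6·t + 4], [2·s·t + t^2 + t, s^2 + 2·s·t + s + 2]].
At the point, J = [[-10.0000, -10.0000], [-6.0000, -4.0000]] (det J = -20.0000).
Solving J·Δ = −F gives Δ = (0.5000, -1.5000).
Then the next iterate is (s, t)₁ = (2.5000, -4.5000).

(2.5000, -4.5000)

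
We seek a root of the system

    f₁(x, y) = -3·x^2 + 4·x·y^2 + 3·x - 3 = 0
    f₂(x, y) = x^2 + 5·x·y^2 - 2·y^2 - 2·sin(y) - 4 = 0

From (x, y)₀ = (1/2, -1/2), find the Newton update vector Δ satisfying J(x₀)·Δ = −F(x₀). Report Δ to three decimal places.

(0.617, -0.566)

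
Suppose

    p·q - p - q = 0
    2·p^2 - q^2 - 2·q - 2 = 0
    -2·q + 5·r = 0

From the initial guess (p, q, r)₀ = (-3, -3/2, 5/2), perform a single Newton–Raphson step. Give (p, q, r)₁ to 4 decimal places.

At (-3, -3/2, 5/2): F = (9.0000, 16.7500, 15.5000).
Jacobian J = [[q - 1, p - 1, 0], [4·p, -2·q - 2, 0], [0, -2, 5]].
At the point, J = [[-2.5000, -4.0000, 0.0000], [-12.0000, 1.0000, 0.0000], [0.0000, -2.0000, 5.0000]] (det J = -252.5000).
Solving J·Δ = −F gives Δ = (1.5050, 1.3094, -2.5762).
Then the next iterate is (p, q, r)₁ = (-1.4950, -0.1906, -0.0762).

(-1.4950, -0.1906, -0.0762)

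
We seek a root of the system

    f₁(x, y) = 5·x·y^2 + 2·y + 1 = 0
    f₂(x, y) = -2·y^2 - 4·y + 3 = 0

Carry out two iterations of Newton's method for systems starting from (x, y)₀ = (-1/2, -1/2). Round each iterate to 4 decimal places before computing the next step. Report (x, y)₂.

(-8.6944, 0.8295)

At (-1/2, -1/2): F = (-0.6250, 4.5000).
Jacobian J = [[5·y^2, 10·x·y + 2], [0, -4·y - 4]].
At the point, J = [[1.2500, 4.5000], [0.0000, -2.0000]] (det J = -2.5000).
Solving J·Δ = −F gives Δ = (-7.6000, 2.2500).
Then the next iterate is (x, y)₁ = (-8.1000, 1.7500).
Round to (-8.1000, 1.7500) and repeat: F = (-119.531250, -10.1250), J = [[15.3125, -139.7500], [0.0000, -11.0000]].
Δ = (-0.5944, -0.9205), so (x, y)₂ = (-8.6944, 0.8295).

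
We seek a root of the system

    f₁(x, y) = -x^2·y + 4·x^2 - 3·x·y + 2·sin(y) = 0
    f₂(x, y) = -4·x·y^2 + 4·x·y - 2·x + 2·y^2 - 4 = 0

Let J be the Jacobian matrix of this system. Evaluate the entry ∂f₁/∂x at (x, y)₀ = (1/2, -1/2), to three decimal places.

6.000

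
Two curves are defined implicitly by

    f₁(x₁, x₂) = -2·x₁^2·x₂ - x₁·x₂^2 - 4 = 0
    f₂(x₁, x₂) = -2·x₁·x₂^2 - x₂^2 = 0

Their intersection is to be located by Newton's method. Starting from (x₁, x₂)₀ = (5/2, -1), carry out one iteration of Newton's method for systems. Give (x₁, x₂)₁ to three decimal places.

At (5/2, -1): F = (6.000, -6.000).
Jacobian J = [[-4·x₁·x₂ - x₂^2, -2·x₁^2 - 2·x₁·x₂], [-2·x₂^2, -4·x₁·x₂ - 2·x₂]].
At the point, J = [[9.000, -7.500], [-2.000, 12.000]] (det J = 93.000).
Solving J·Δ = −F gives Δ = (-0.290, 0.452).
Then the next iterate is (x₁, x₂)₁ = (2.210, -0.548).

(2.210, -0.548)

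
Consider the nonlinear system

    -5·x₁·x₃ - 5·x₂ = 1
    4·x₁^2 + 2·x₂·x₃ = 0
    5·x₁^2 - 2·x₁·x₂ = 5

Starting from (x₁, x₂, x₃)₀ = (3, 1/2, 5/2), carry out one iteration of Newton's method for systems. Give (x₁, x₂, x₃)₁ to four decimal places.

At (3, 1/2, 5/2): F = (-41.0000, 38.5000, 37.0000).
Jacobian J = [[-5·x₃, -5, -5·x₁], [8·x₁, 2·x₃, 2·x₂], [10·x₁ - 2·x₂, -2·x₁, 0]].
At the point, J = [[-12.5000, -5.0000, -15.0000], [24.0000, 5.0000, 1.0000], [29.0000, -6.0000, 0.0000]] (det J = 4115.0000).
Solving J·Δ = −F gives Δ = (-1.4117, -0.6564, -1.3382).
Then the next iterate is (x₁, x₂, x₃)₁ = (1.5883, -0.1564, 1.1618).

(1.5883, -0.1564, 1.1618)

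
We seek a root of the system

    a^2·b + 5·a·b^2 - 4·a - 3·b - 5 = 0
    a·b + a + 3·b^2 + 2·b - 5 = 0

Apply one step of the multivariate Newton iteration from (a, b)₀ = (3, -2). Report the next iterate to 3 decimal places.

(0.354, -1.622)

At (3, -2): F = (31.000, 0.000).
Jacobian J = [[2·a·b + 5·b^2 - 4, a^2 + 10·a·b - 3], [b + 1, a + 6·b + 2]].
At the point, J = [[4.000, -54.000], [-1.000, -7.000]] (det J = -82.000).
Solving J·Δ = −F gives Δ = (-2.646, 0.378).
Then the next iterate is (a, b)₁ = (0.354, -1.622).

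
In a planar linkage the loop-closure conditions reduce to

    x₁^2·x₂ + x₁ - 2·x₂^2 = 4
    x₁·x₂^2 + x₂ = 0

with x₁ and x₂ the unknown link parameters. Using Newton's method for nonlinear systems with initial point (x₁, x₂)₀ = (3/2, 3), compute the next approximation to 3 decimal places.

At (3/2, 3): F = (-13.750, 16.500).
Jacobian J = [[2·x₁·x₂ + 1, x₁^2 - 4·x₂], [x₂^2, 2·x₁·x₂ + 1]].
At the point, J = [[10.000, -9.750], [9.000, 10.000]] (det J = 187.750).
Solving J·Δ = −F gives Δ = (-0.125, -1.538).
Then the next iterate is (x₁, x₂)₁ = (1.375, 1.462).

(1.375, 1.462)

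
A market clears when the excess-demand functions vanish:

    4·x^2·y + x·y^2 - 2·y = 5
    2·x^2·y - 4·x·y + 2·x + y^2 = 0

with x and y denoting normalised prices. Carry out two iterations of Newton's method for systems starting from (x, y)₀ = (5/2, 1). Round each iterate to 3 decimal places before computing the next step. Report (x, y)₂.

At (5/2, 1): F = (20.500, 8.500).
Jacobian J = [[8·x·y + y^2, 4·x^2 + 2·x·y - 2], [4·x·y - 4·y + 2, 2·x^2 - 4·x + 2·y]].
At the point, J = [[21.000, 28.000], [8.000, 4.500]] (det J = -129.500).
Solving J·Δ = −F gives Δ = (-1.125, 0.112).
Then the next iterate is (x, y)₁ = (1.375, 1.112).
Round to (1.375, 1.112) and repeat: F = (2.88575, 2.07529), J = [[13.46854, 8.62050], [3.668, 0.50525]].
Δ = (-0.662, 0.700), so (x, y)₂ = (0.713, 1.812).

(0.713, 1.812)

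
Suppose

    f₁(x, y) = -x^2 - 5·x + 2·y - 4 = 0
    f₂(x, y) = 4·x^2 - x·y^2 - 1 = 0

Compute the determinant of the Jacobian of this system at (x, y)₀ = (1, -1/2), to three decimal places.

-22.500

J = [[-2·x - 5, 2], [8·x - y^2, -2·x·y]].
At the point, J = [[-7.000, 2.000], [7.750, 1.000]].
det J = -22.500.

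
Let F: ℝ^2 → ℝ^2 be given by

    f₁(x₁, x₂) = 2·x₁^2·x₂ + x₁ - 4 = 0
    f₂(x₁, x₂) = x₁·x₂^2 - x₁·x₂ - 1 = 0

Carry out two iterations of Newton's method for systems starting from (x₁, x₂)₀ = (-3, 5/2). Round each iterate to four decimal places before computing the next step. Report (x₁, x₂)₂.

At (-3, 5/2): F = (38.0000, -12.2500).
Jacobian J = [[4·x₁·x₂ + 1, 2·x₁^2], [x₂^2 - x₂, 2·x₁·x₂ - x₁]].
At the point, J = [[-29.0000, 18.0000], [3.7500, -12.0000]] (det J = 280.5000).
Solving J·Δ = −F gives Δ = (0.8396, -0.7585).
Then the next iterate is (x₁, x₂)₁ = (-2.1604, 1.7415).
Round to (-2.1604, 1.7415) and repeat: F = (10.095904, -3.789773), J = [[-14.049346, 9.334656], [1.291322, -5.364273]].
Δ = (0.2966, -0.6351), so (x₁, x₂)₂ = (-1.8638, 1.1064).

(-1.8638, 1.1064)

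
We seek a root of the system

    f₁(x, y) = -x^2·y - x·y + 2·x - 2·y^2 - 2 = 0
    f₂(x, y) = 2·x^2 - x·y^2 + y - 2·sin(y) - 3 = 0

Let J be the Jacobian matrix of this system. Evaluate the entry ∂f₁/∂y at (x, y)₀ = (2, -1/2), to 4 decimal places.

∂f₁/∂y = -x^2 - x - 4·y.
At (2, -1/2) this is -4.0000.

-4.0000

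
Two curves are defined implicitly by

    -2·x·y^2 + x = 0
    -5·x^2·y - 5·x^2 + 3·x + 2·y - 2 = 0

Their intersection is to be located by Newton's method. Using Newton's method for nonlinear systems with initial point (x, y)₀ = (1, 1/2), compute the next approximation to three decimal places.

At (1, 1/2): F = (0.500, -5.500).
Jacobian J = [[-2·y^2 + 1, -4·x·y], [-10·x·y - 10·x + 3, -5·x^2 + 2]].
At the point, J = [[0.500, -2.000], [-12.000, -3.000]] (det J = -25.500).
Solving J·Δ = −F gives Δ = (-0.490, 0.127).
Then the next iterate is (x, y)₁ = (0.510, 0.627).

(0.510, 0.627)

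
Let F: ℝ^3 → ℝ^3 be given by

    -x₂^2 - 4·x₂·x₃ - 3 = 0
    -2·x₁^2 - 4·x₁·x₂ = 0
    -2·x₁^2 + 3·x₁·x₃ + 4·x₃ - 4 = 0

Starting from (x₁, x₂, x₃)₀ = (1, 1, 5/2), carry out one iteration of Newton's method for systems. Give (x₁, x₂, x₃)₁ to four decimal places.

(0.5934, 0.3132, 1.0604)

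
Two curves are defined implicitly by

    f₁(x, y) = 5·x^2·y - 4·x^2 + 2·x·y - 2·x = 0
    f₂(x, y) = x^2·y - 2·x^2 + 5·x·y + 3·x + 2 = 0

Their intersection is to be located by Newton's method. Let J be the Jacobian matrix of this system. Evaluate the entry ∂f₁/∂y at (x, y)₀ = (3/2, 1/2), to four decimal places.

14.2500

∂f₁/∂y = 5·x^2 + 2·x.
At (3/2, 1/2) this is 14.2500.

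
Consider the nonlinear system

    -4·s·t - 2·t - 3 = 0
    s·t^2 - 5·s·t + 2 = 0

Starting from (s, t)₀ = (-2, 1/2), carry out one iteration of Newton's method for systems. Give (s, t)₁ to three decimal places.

At (-2, 1/2): F = (0.000, 6.500).
Jacobian J = [[-4·t, -4·s - 2], [t^2 - 5·t, 2·s·t - 5·s]].
At the point, J = [[-2.000, 6.000], [-2.250, 8.000]] (det J = -2.500).
Solving J·Δ = −F gives Δ = (-15.600, -5.200).
Then the next iterate is (s, t)₁ = (-17.600, -4.700).

(-17.600, -4.700)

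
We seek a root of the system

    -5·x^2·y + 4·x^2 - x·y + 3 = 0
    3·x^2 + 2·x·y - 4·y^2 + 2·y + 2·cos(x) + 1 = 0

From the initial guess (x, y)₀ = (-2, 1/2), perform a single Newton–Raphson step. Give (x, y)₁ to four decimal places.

At (-2, 1/2): F = (10.0000, 10.167706).
Jacobian J = [[-10·x·y + 8·x - y, -5·x^2 - x], [6·x + 2·y - 2·sin(x), 2·x - 8·y + 2]].
At the point, J = [[-6.5000, -18.0000], [-9.181405, -6.0000]] (det J = -126.265293).
Solving J·Δ = −F gives Δ = (0.9743, 0.2037).
Then the next iterate is (x, y)₁ = (-1.0257, 0.7037).

(-1.0257, 0.7037)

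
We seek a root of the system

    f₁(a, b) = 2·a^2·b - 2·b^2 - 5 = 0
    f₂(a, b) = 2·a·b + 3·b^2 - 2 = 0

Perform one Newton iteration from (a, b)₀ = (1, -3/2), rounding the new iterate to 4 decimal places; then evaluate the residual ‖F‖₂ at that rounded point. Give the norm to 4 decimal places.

6.2142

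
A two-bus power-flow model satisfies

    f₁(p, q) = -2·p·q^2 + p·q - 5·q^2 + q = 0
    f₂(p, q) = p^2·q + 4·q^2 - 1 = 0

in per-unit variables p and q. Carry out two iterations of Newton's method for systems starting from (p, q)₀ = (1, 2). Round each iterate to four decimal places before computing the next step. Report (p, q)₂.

(-9.6665, 3.7647)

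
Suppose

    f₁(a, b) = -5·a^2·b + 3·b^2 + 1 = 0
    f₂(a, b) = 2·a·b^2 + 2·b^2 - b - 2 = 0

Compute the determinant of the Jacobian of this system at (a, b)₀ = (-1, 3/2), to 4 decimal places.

-33.0000

J = [[-10·a·b, -5·a^2 + 6·b], [2·b^2, 4·a·b + 4·b - 1]].
At the point, J = [[15.0000, 4.0000], [4.5000, -1.0000]].
det J = -33.0000.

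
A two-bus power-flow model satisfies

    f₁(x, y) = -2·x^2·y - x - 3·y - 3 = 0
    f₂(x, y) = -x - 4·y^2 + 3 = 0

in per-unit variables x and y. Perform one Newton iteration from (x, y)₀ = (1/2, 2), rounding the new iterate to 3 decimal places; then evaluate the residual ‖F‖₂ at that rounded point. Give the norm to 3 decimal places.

At (1/2, 2): F = (-10.500, -13.500).
Jacobian J = [[-4·x·y - 1, -2·x^2 - 3], [-1, -8·y]].
At the point, J = [[-5.000, -3.500], [-1.000, -16.000]] (det J = 76.500).
Solving J·Δ = −F gives Δ = (-1.578, -0.745).
Then the next iterate is (x, y)₁ = (-1.078, 1.255).
Re-evaluating at (-1.078, 1.255): F = (-8.60383, -2.22210), so ‖F‖₂ = 8.886.

8.886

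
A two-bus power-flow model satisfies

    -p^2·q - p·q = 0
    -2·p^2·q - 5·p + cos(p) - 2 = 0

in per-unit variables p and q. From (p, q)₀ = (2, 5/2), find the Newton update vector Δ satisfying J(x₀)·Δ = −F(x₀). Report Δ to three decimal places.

(-1.343, 0.299)

At (2, 5/2): F = (-15.000, -32.41615).
Jacobian J = [[-2·p·q - q, -p^2 - p], [-4·p·q - sin(p) - 5, -2·p^2]].
At the point, J = [[-12.500, -6.000], [-25.90930, -8.000]] (det J = -55.45578).
Solving J·Δ = −F gives Δ = (-1.343, 0.299).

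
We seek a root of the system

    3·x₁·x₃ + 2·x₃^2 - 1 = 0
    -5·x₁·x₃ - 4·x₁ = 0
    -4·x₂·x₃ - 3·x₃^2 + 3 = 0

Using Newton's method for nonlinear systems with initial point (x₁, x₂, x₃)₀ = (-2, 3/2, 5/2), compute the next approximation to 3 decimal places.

(-0.816, 1.251, 1.154)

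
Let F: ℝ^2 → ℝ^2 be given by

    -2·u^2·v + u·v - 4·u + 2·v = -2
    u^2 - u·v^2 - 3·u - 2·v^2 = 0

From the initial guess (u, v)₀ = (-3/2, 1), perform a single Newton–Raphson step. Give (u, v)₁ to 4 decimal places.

(-0.8226, 2.5081)

At (-3/2, 1): F = (4.0000, 6.2500).
Jacobian J = [[-4·u·v + v - 4, -2·u^2 + u + 2], [2·u - v^2 - 3, -2·u·v - 4·v]].
At the point, J = [[3.0000, -4.0000], [-7.0000, -1.0000]] (det J = -31.0000).
Solving J·Δ = −F gives Δ = (0.6774, 1.5081).
Then the next iterate is (u, v)₁ = (-0.8226, 2.5081).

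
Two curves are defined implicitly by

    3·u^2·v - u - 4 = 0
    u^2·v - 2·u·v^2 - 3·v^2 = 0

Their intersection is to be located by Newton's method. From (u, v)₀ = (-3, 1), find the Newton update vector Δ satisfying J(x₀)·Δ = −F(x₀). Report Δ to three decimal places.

(0.957, -0.290)

At (-3, 1): F = (26.000, 12.000).
Jacobian J = [[6·u·v - 1, 3·u^2], [2·u·v - 2·v^2, u^2 - 4·u·v - 6·v]].
At the point, J = [[-19.000, 27.000], [-8.000, 15.000]] (det J = -69.000).
Solving J·Δ = −F gives Δ = (0.957, -0.290).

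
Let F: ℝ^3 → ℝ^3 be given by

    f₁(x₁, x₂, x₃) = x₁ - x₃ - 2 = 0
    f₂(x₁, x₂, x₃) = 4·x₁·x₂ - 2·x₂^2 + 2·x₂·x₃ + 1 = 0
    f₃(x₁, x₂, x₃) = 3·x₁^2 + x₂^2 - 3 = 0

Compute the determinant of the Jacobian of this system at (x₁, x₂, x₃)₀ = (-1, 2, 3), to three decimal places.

J = [[1, 0, -1], [4·x₂, 4·x₁ - 4·x₂ + 2·x₃, 2·x₂], [6·x₁, 2·x₂, 0]].
At the point, J = [[1.000, 0.000, -1.000], [8.000, -6.000, 4.000], [-6.000, 4.000, 0.000]].
det J = -12.000.

-12.000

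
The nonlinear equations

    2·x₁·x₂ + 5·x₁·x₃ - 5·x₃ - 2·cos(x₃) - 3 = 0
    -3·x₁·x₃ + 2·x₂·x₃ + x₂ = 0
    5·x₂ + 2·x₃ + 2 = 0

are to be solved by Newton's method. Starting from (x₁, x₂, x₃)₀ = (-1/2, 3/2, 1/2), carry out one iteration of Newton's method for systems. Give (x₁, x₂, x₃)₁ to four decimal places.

At (-1/2, 3/2, 1/2): F = (-10.005165, 3.7500, 10.5000).
Jacobian J = [[2·x₂ + 5·x₃, 2·x₁, 5·x₁ + 2·sin(x₃) - 5], [-3·x₃, 2·x₃ + 1, -3·x₁ + 2·x₂], [0, 5, 2]].
At the point, J = [[5.5000, -1.0000, -6.541149], [-1.5000, 2.0000, 4.5000], [0.0000, 5.0000, 2.0000]] (det J = -55.691383).
Solving J·Δ = −F gives Δ = (2.8741, -2.6147, 1.2868).
Then the next iterate is (x₁, x₂, x₃)₁ = (2.3741, -1.1147, 1.7868).

(2.3741, -1.1147, 1.7868)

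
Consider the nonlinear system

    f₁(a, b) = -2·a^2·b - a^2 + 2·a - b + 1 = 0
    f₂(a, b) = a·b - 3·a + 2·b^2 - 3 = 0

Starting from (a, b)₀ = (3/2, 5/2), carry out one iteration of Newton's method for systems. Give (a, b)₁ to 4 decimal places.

(1.0187, 1.7182)

At (3/2, 5/2): F = (-12.0000, 8.7500).
Jacobian J = [[-4·a·b - 2·a + 2, -2·a^2 - 1], [b - 3, a + 4·b]].
At the point, J = [[-16.0000, -5.5000], [-0.5000, 11.5000]] (det J = -186.7500).
Solving J·Δ = −F gives Δ = (-0.4813, -0.7818).
Then the next iterate is (a, b)₁ = (1.0187, 1.7182).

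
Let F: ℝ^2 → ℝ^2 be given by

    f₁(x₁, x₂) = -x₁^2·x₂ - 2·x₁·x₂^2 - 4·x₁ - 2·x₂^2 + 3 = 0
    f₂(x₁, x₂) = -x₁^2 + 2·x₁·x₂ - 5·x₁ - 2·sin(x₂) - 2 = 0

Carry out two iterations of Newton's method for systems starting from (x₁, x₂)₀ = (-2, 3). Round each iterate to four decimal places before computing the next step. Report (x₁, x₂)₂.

(-3.1756, 9.1677)

At (-2, 3): F = (17.0000, -8.282240).
Jacobian J = [[-2·x₁·x₂ - 2·x₂^2 - 4, -x₁^2 - 4·x₁·x₂ - 4·x₂], [-2·x₁ + 2·x₂ - 5, 2·x₁ - 2·cos(x₂)]].
At the point, J = [[-10.0000, 8.0000], [5.0000, -2.020015]] (det J = -19.799850).
Solving J·Δ = −F gives Δ = (1.6120, -0.1100).
Then the next iterate is (x₁, x₂)₁ = (-0.3880, 2.8900).
Round to (-0.3880, 2.8900) and repeat: F = (-6.106043, -2.951078), J = [[-18.461560, -7.225264], [1.5560, 1.161034]].
Δ = (-2.7876, 6.2777), so (x₁, x₂)₂ = (-3.1756, 9.1677).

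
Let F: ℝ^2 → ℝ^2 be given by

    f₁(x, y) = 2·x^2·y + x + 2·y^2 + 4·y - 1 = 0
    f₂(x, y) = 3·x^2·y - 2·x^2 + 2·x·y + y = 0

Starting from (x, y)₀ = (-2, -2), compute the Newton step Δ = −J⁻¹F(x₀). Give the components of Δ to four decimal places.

At (-2, -2): F = (-19.0000, -26.0000).
Jacobian J = [[4·x·y + 1, 2·x^2 + 4·y + 4], [6·x·y - 4·x + 2·y, 3·x^2 + 2·x + 1]].
At the point, J = [[17.0000, 4.0000], [28.0000, 9.0000]] (det J = 41.0000).
Solving J·Δ = −F gives Δ = (1.6341, -2.1951).

(1.6341, -2.1951)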